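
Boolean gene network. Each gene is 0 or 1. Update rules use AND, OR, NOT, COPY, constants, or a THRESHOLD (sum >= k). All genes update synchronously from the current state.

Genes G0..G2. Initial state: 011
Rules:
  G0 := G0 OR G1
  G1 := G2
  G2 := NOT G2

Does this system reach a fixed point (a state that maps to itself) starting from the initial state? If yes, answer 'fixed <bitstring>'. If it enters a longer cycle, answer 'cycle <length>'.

Answer: cycle 2

Derivation:
Step 0: 011
Step 1: G0=G0|G1=0|1=1 G1=G2=1 G2=NOT G2=NOT 1=0 -> 110
Step 2: G0=G0|G1=1|1=1 G1=G2=0 G2=NOT G2=NOT 0=1 -> 101
Step 3: G0=G0|G1=1|0=1 G1=G2=1 G2=NOT G2=NOT 1=0 -> 110
Cycle of length 2 starting at step 1 -> no fixed point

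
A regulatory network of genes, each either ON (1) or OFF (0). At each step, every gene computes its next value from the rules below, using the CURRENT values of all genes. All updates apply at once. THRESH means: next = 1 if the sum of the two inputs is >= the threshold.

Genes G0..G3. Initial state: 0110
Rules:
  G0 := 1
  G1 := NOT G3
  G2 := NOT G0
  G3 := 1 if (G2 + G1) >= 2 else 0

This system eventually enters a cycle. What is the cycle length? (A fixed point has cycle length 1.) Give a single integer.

Answer: 1

Derivation:
Step 0: 0110
Step 1: G0=1(const) G1=NOT G3=NOT 0=1 G2=NOT G0=NOT 0=1 G3=(1+1>=2)=1 -> 1111
Step 2: G0=1(const) G1=NOT G3=NOT 1=0 G2=NOT G0=NOT 1=0 G3=(1+1>=2)=1 -> 1001
Step 3: G0=1(const) G1=NOT G3=NOT 1=0 G2=NOT G0=NOT 1=0 G3=(0+0>=2)=0 -> 1000
Step 4: G0=1(const) G1=NOT G3=NOT 0=1 G2=NOT G0=NOT 1=0 G3=(0+0>=2)=0 -> 1100
Step 5: G0=1(const) G1=NOT G3=NOT 0=1 G2=NOT G0=NOT 1=0 G3=(0+1>=2)=0 -> 1100
State from step 5 equals state from step 4 -> cycle length 1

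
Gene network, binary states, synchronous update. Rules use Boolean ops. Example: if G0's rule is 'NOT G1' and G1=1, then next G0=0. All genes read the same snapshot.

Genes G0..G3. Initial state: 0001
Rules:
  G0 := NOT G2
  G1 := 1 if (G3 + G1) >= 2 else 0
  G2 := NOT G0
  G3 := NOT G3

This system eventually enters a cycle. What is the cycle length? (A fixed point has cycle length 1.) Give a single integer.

Step 0: 0001
Step 1: G0=NOT G2=NOT 0=1 G1=(1+0>=2)=0 G2=NOT G0=NOT 0=1 G3=NOT G3=NOT 1=0 -> 1010
Step 2: G0=NOT G2=NOT 1=0 G1=(0+0>=2)=0 G2=NOT G0=NOT 1=0 G3=NOT G3=NOT 0=1 -> 0001
State from step 2 equals state from step 0 -> cycle length 2

Answer: 2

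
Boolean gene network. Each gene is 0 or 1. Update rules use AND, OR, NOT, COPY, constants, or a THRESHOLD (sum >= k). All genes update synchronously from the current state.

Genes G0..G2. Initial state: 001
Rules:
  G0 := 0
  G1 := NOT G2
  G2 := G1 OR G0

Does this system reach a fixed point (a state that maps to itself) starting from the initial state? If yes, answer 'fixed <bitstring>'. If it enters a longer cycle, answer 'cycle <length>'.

Answer: cycle 4

Derivation:
Step 0: 001
Step 1: G0=0(const) G1=NOT G2=NOT 1=0 G2=G1|G0=0|0=0 -> 000
Step 2: G0=0(const) G1=NOT G2=NOT 0=1 G2=G1|G0=0|0=0 -> 010
Step 3: G0=0(const) G1=NOT G2=NOT 0=1 G2=G1|G0=1|0=1 -> 011
Step 4: G0=0(const) G1=NOT G2=NOT 1=0 G2=G1|G0=1|0=1 -> 001
Cycle of length 4 starting at step 0 -> no fixed point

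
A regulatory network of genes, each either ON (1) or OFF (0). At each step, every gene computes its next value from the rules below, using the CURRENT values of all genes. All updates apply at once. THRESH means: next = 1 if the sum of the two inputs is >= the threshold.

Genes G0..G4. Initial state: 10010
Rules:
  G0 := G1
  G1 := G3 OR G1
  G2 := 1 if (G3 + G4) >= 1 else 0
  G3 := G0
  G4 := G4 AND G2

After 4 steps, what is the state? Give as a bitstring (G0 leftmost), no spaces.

Step 1: G0=G1=0 G1=G3|G1=1|0=1 G2=(1+0>=1)=1 G3=G0=1 G4=G4&G2=0&0=0 -> 01110
Step 2: G0=G1=1 G1=G3|G1=1|1=1 G2=(1+0>=1)=1 G3=G0=0 G4=G4&G2=0&1=0 -> 11100
Step 3: G0=G1=1 G1=G3|G1=0|1=1 G2=(0+0>=1)=0 G3=G0=1 G4=G4&G2=0&1=0 -> 11010
Step 4: G0=G1=1 G1=G3|G1=1|1=1 G2=(1+0>=1)=1 G3=G0=1 G4=G4&G2=0&0=0 -> 11110

11110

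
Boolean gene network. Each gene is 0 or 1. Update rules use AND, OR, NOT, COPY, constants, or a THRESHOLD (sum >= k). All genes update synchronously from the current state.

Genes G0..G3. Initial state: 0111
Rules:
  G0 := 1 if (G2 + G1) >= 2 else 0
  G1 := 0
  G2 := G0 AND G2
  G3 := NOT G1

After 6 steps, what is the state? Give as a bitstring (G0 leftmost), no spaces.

Step 1: G0=(1+1>=2)=1 G1=0(const) G2=G0&G2=0&1=0 G3=NOT G1=NOT 1=0 -> 1000
Step 2: G0=(0+0>=2)=0 G1=0(const) G2=G0&G2=1&0=0 G3=NOT G1=NOT 0=1 -> 0001
Step 3: G0=(0+0>=2)=0 G1=0(const) G2=G0&G2=0&0=0 G3=NOT G1=NOT 0=1 -> 0001
Step 4: G0=(0+0>=2)=0 G1=0(const) G2=G0&G2=0&0=0 G3=NOT G1=NOT 0=1 -> 0001
Step 5: G0=(0+0>=2)=0 G1=0(const) G2=G0&G2=0&0=0 G3=NOT G1=NOT 0=1 -> 0001
Step 6: G0=(0+0>=2)=0 G1=0(const) G2=G0&G2=0&0=0 G3=NOT G1=NOT 0=1 -> 0001

0001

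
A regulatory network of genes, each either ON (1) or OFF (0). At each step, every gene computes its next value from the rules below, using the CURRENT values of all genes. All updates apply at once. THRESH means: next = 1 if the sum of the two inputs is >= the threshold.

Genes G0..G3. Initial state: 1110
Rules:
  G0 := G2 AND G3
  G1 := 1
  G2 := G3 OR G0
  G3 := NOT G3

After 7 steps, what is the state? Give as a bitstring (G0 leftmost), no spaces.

Step 1: G0=G2&G3=1&0=0 G1=1(const) G2=G3|G0=0|1=1 G3=NOT G3=NOT 0=1 -> 0111
Step 2: G0=G2&G3=1&1=1 G1=1(const) G2=G3|G0=1|0=1 G3=NOT G3=NOT 1=0 -> 1110
Step 3: G0=G2&G3=1&0=0 G1=1(const) G2=G3|G0=0|1=1 G3=NOT G3=NOT 0=1 -> 0111
Step 4: G0=G2&G3=1&1=1 G1=1(const) G2=G3|G0=1|0=1 G3=NOT G3=NOT 1=0 -> 1110
Step 5: G0=G2&G3=1&0=0 G1=1(const) G2=G3|G0=0|1=1 G3=NOT G3=NOT 0=1 -> 0111
Step 6: G0=G2&G3=1&1=1 G1=1(const) G2=G3|G0=1|0=1 G3=NOT G3=NOT 1=0 -> 1110
Step 7: G0=G2&G3=1&0=0 G1=1(const) G2=G3|G0=0|1=1 G3=NOT G3=NOT 0=1 -> 0111

0111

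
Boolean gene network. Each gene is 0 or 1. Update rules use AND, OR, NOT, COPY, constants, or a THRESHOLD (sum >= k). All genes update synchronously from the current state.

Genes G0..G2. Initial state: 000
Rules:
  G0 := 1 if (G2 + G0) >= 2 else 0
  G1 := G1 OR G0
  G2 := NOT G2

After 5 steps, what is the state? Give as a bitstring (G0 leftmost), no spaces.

Step 1: G0=(0+0>=2)=0 G1=G1|G0=0|0=0 G2=NOT G2=NOT 0=1 -> 001
Step 2: G0=(1+0>=2)=0 G1=G1|G0=0|0=0 G2=NOT G2=NOT 1=0 -> 000
Step 3: G0=(0+0>=2)=0 G1=G1|G0=0|0=0 G2=NOT G2=NOT 0=1 -> 001
Step 4: G0=(1+0>=2)=0 G1=G1|G0=0|0=0 G2=NOT G2=NOT 1=0 -> 000
Step 5: G0=(0+0>=2)=0 G1=G1|G0=0|0=0 G2=NOT G2=NOT 0=1 -> 001

001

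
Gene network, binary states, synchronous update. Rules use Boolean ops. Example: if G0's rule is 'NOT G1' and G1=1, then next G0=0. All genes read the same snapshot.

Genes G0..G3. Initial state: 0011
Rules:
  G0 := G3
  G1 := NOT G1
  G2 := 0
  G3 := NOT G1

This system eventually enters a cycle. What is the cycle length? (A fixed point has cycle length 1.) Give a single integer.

Answer: 2

Derivation:
Step 0: 0011
Step 1: G0=G3=1 G1=NOT G1=NOT 0=1 G2=0(const) G3=NOT G1=NOT 0=1 -> 1101
Step 2: G0=G3=1 G1=NOT G1=NOT 1=0 G2=0(const) G3=NOT G1=NOT 1=0 -> 1000
Step 3: G0=G3=0 G1=NOT G1=NOT 0=1 G2=0(const) G3=NOT G1=NOT 0=1 -> 0101
Step 4: G0=G3=1 G1=NOT G1=NOT 1=0 G2=0(const) G3=NOT G1=NOT 1=0 -> 1000
State from step 4 equals state from step 2 -> cycle length 2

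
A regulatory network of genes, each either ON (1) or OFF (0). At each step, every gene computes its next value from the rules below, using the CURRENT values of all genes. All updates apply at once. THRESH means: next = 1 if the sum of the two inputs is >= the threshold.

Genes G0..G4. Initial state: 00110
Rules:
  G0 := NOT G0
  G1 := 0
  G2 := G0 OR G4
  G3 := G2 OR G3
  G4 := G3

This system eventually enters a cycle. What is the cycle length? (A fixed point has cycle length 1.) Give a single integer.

Step 0: 00110
Step 1: G0=NOT G0=NOT 0=1 G1=0(const) G2=G0|G4=0|0=0 G3=G2|G3=1|1=1 G4=G3=1 -> 10011
Step 2: G0=NOT G0=NOT 1=0 G1=0(const) G2=G0|G4=1|1=1 G3=G2|G3=0|1=1 G4=G3=1 -> 00111
Step 3: G0=NOT G0=NOT 0=1 G1=0(const) G2=G0|G4=0|1=1 G3=G2|G3=1|1=1 G4=G3=1 -> 10111
Step 4: G0=NOT G0=NOT 1=0 G1=0(const) G2=G0|G4=1|1=1 G3=G2|G3=1|1=1 G4=G3=1 -> 00111
State from step 4 equals state from step 2 -> cycle length 2

Answer: 2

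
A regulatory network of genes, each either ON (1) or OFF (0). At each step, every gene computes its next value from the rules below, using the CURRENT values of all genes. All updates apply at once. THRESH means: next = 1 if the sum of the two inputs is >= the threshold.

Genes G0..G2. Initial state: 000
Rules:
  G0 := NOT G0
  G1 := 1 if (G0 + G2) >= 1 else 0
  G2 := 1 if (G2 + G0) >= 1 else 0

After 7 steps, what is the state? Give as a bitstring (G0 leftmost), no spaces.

Step 1: G0=NOT G0=NOT 0=1 G1=(0+0>=1)=0 G2=(0+0>=1)=0 -> 100
Step 2: G0=NOT G0=NOT 1=0 G1=(1+0>=1)=1 G2=(0+1>=1)=1 -> 011
Step 3: G0=NOT G0=NOT 0=1 G1=(0+1>=1)=1 G2=(1+0>=1)=1 -> 111
Step 4: G0=NOT G0=NOT 1=0 G1=(1+1>=1)=1 G2=(1+1>=1)=1 -> 011
Step 5: G0=NOT G0=NOT 0=1 G1=(0+1>=1)=1 G2=(1+0>=1)=1 -> 111
Step 6: G0=NOT G0=NOT 1=0 G1=(1+1>=1)=1 G2=(1+1>=1)=1 -> 011
Step 7: G0=NOT G0=NOT 0=1 G1=(0+1>=1)=1 G2=(1+0>=1)=1 -> 111

111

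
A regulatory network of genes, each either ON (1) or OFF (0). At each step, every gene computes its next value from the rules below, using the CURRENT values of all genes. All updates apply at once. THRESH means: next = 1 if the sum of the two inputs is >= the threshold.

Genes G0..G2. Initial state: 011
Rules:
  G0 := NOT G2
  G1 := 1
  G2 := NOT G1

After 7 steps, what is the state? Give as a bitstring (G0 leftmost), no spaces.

Step 1: G0=NOT G2=NOT 1=0 G1=1(const) G2=NOT G1=NOT 1=0 -> 010
Step 2: G0=NOT G2=NOT 0=1 G1=1(const) G2=NOT G1=NOT 1=0 -> 110
Step 3: G0=NOT G2=NOT 0=1 G1=1(const) G2=NOT G1=NOT 1=0 -> 110
Step 4: G0=NOT G2=NOT 0=1 G1=1(const) G2=NOT G1=NOT 1=0 -> 110
Step 5: G0=NOT G2=NOT 0=1 G1=1(const) G2=NOT G1=NOT 1=0 -> 110
Step 6: G0=NOT G2=NOT 0=1 G1=1(const) G2=NOT G1=NOT 1=0 -> 110
Step 7: G0=NOT G2=NOT 0=1 G1=1(const) G2=NOT G1=NOT 1=0 -> 110

110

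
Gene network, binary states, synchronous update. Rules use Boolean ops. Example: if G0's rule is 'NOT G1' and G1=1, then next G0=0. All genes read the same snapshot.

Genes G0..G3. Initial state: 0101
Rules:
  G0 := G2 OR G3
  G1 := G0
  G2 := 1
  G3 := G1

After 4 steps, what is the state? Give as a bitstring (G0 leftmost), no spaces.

Step 1: G0=G2|G3=0|1=1 G1=G0=0 G2=1(const) G3=G1=1 -> 1011
Step 2: G0=G2|G3=1|1=1 G1=G0=1 G2=1(const) G3=G1=0 -> 1110
Step 3: G0=G2|G3=1|0=1 G1=G0=1 G2=1(const) G3=G1=1 -> 1111
Step 4: G0=G2|G3=1|1=1 G1=G0=1 G2=1(const) G3=G1=1 -> 1111

1111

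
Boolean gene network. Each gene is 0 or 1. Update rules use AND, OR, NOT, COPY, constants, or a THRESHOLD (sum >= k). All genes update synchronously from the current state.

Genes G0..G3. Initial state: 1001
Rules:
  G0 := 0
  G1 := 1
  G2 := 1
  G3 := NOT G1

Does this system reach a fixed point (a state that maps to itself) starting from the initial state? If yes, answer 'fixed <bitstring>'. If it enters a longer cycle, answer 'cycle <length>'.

Answer: fixed 0110

Derivation:
Step 0: 1001
Step 1: G0=0(const) G1=1(const) G2=1(const) G3=NOT G1=NOT 0=1 -> 0111
Step 2: G0=0(const) G1=1(const) G2=1(const) G3=NOT G1=NOT 1=0 -> 0110
Step 3: G0=0(const) G1=1(const) G2=1(const) G3=NOT G1=NOT 1=0 -> 0110
Fixed point reached at step 2: 0110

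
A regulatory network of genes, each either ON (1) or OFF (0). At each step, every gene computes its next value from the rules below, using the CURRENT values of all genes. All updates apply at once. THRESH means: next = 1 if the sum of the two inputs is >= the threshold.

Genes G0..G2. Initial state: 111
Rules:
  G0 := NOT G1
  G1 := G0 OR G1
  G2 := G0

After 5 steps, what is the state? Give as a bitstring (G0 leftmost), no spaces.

Step 1: G0=NOT G1=NOT 1=0 G1=G0|G1=1|1=1 G2=G0=1 -> 011
Step 2: G0=NOT G1=NOT 1=0 G1=G0|G1=0|1=1 G2=G0=0 -> 010
Step 3: G0=NOT G1=NOT 1=0 G1=G0|G1=0|1=1 G2=G0=0 -> 010
Step 4: G0=NOT G1=NOT 1=0 G1=G0|G1=0|1=1 G2=G0=0 -> 010
Step 5: G0=NOT G1=NOT 1=0 G1=G0|G1=0|1=1 G2=G0=0 -> 010

010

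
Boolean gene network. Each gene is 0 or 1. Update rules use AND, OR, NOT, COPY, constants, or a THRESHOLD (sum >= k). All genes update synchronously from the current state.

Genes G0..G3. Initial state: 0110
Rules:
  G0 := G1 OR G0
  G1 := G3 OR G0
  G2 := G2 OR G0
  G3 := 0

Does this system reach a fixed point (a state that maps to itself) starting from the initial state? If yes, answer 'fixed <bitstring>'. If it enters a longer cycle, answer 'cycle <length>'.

Step 0: 0110
Step 1: G0=G1|G0=1|0=1 G1=G3|G0=0|0=0 G2=G2|G0=1|0=1 G3=0(const) -> 1010
Step 2: G0=G1|G0=0|1=1 G1=G3|G0=0|1=1 G2=G2|G0=1|1=1 G3=0(const) -> 1110
Step 3: G0=G1|G0=1|1=1 G1=G3|G0=0|1=1 G2=G2|G0=1|1=1 G3=0(const) -> 1110
Fixed point reached at step 2: 1110

Answer: fixed 1110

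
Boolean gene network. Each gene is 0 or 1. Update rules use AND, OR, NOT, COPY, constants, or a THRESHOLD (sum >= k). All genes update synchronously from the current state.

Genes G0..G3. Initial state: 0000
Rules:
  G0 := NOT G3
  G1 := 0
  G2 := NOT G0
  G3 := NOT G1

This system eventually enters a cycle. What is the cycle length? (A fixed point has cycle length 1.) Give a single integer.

Step 0: 0000
Step 1: G0=NOT G3=NOT 0=1 G1=0(const) G2=NOT G0=NOT 0=1 G3=NOT G1=NOT 0=1 -> 1011
Step 2: G0=NOT G3=NOT 1=0 G1=0(const) G2=NOT G0=NOT 1=0 G3=NOT G1=NOT 0=1 -> 0001
Step 3: G0=NOT G3=NOT 1=0 G1=0(const) G2=NOT G0=NOT 0=1 G3=NOT G1=NOT 0=1 -> 0011
Step 4: G0=NOT G3=NOT 1=0 G1=0(const) G2=NOT G0=NOT 0=1 G3=NOT G1=NOT 0=1 -> 0011
State from step 4 equals state from step 3 -> cycle length 1

Answer: 1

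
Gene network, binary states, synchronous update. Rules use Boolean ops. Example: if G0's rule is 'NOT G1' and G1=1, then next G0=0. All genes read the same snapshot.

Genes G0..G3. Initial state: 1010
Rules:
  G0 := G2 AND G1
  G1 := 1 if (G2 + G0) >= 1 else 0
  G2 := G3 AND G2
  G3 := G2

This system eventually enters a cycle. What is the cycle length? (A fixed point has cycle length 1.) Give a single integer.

Answer: 1

Derivation:
Step 0: 1010
Step 1: G0=G2&G1=1&0=0 G1=(1+1>=1)=1 G2=G3&G2=0&1=0 G3=G2=1 -> 0101
Step 2: G0=G2&G1=0&1=0 G1=(0+0>=1)=0 G2=G3&G2=1&0=0 G3=G2=0 -> 0000
Step 3: G0=G2&G1=0&0=0 G1=(0+0>=1)=0 G2=G3&G2=0&0=0 G3=G2=0 -> 0000
State from step 3 equals state from step 2 -> cycle length 1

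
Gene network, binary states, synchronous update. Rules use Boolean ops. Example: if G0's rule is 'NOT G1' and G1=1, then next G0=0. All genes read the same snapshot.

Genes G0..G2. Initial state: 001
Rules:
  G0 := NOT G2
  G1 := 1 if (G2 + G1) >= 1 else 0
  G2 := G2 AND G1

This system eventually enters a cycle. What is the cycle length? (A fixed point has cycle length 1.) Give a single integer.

Answer: 1

Derivation:
Step 0: 001
Step 1: G0=NOT G2=NOT 1=0 G1=(1+0>=1)=1 G2=G2&G1=1&0=0 -> 010
Step 2: G0=NOT G2=NOT 0=1 G1=(0+1>=1)=1 G2=G2&G1=0&1=0 -> 110
Step 3: G0=NOT G2=NOT 0=1 G1=(0+1>=1)=1 G2=G2&G1=0&1=0 -> 110
State from step 3 equals state from step 2 -> cycle length 1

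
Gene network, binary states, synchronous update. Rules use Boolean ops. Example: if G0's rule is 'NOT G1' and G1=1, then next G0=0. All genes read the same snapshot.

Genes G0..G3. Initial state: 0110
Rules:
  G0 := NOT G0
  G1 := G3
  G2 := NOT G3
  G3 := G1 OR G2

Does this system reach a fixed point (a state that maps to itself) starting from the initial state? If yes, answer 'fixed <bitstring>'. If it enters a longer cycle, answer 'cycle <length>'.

Step 0: 0110
Step 1: G0=NOT G0=NOT 0=1 G1=G3=0 G2=NOT G3=NOT 0=1 G3=G1|G2=1|1=1 -> 1011
Step 2: G0=NOT G0=NOT 1=0 G1=G3=1 G2=NOT G3=NOT 1=0 G3=G1|G2=0|1=1 -> 0101
Step 3: G0=NOT G0=NOT 0=1 G1=G3=1 G2=NOT G3=NOT 1=0 G3=G1|G2=1|0=1 -> 1101
Step 4: G0=NOT G0=NOT 1=0 G1=G3=1 G2=NOT G3=NOT 1=0 G3=G1|G2=1|0=1 -> 0101
Cycle of length 2 starting at step 2 -> no fixed point

Answer: cycle 2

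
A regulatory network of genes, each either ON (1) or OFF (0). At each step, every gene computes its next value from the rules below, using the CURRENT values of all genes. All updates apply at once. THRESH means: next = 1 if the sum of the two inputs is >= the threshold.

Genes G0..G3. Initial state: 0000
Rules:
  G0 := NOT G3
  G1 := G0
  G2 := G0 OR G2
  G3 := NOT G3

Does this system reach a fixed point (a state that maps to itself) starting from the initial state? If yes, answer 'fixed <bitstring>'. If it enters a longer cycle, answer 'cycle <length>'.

Answer: cycle 2

Derivation:
Step 0: 0000
Step 1: G0=NOT G3=NOT 0=1 G1=G0=0 G2=G0|G2=0|0=0 G3=NOT G3=NOT 0=1 -> 1001
Step 2: G0=NOT G3=NOT 1=0 G1=G0=1 G2=G0|G2=1|0=1 G3=NOT G3=NOT 1=0 -> 0110
Step 3: G0=NOT G3=NOT 0=1 G1=G0=0 G2=G0|G2=0|1=1 G3=NOT G3=NOT 0=1 -> 1011
Step 4: G0=NOT G3=NOT 1=0 G1=G0=1 G2=G0|G2=1|1=1 G3=NOT G3=NOT 1=0 -> 0110
Cycle of length 2 starting at step 2 -> no fixed point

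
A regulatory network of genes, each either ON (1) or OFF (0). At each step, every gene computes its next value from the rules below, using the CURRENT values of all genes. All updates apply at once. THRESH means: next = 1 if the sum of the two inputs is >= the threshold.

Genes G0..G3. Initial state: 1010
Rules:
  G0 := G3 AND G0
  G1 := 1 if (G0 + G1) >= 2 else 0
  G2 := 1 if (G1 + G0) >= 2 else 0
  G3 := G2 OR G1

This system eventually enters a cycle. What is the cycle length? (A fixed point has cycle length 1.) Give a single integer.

Answer: 1

Derivation:
Step 0: 1010
Step 1: G0=G3&G0=0&1=0 G1=(1+0>=2)=0 G2=(0+1>=2)=0 G3=G2|G1=1|0=1 -> 0001
Step 2: G0=G3&G0=1&0=0 G1=(0+0>=2)=0 G2=(0+0>=2)=0 G3=G2|G1=0|0=0 -> 0000
Step 3: G0=G3&G0=0&0=0 G1=(0+0>=2)=0 G2=(0+0>=2)=0 G3=G2|G1=0|0=0 -> 0000
State from step 3 equals state from step 2 -> cycle length 1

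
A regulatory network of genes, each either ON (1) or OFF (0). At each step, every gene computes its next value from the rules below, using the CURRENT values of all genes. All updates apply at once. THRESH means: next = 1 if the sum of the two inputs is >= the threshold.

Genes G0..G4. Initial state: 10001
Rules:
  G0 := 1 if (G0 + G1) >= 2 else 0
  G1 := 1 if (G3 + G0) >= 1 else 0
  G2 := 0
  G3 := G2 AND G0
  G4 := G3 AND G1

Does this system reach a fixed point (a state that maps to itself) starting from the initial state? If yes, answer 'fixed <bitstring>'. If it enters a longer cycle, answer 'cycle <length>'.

Step 0: 10001
Step 1: G0=(1+0>=2)=0 G1=(0+1>=1)=1 G2=0(const) G3=G2&G0=0&1=0 G4=G3&G1=0&0=0 -> 01000
Step 2: G0=(0+1>=2)=0 G1=(0+0>=1)=0 G2=0(const) G3=G2&G0=0&0=0 G4=G3&G1=0&1=0 -> 00000
Step 3: G0=(0+0>=2)=0 G1=(0+0>=1)=0 G2=0(const) G3=G2&G0=0&0=0 G4=G3&G1=0&0=0 -> 00000
Fixed point reached at step 2: 00000

Answer: fixed 00000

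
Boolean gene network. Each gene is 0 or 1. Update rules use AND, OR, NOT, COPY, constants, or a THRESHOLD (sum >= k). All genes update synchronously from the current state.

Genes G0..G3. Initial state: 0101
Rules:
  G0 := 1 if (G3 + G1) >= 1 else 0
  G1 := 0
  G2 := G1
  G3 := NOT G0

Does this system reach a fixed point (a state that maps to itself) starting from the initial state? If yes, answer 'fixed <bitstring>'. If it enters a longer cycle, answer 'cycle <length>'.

Step 0: 0101
Step 1: G0=(1+1>=1)=1 G1=0(const) G2=G1=1 G3=NOT G0=NOT 0=1 -> 1011
Step 2: G0=(1+0>=1)=1 G1=0(const) G2=G1=0 G3=NOT G0=NOT 1=0 -> 1000
Step 3: G0=(0+0>=1)=0 G1=0(const) G2=G1=0 G3=NOT G0=NOT 1=0 -> 0000
Step 4: G0=(0+0>=1)=0 G1=0(const) G2=G1=0 G3=NOT G0=NOT 0=1 -> 0001
Step 5: G0=(1+0>=1)=1 G1=0(const) G2=G1=0 G3=NOT G0=NOT 0=1 -> 1001
Step 6: G0=(1+0>=1)=1 G1=0(const) G2=G1=0 G3=NOT G0=NOT 1=0 -> 1000
Cycle of length 4 starting at step 2 -> no fixed point

Answer: cycle 4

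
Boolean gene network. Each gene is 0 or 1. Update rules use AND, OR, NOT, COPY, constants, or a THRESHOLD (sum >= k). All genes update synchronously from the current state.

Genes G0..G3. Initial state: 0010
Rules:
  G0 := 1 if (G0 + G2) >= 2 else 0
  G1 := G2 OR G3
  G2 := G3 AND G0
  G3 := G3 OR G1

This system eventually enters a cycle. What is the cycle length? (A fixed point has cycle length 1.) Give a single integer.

Answer: 1

Derivation:
Step 0: 0010
Step 1: G0=(0+1>=2)=0 G1=G2|G3=1|0=1 G2=G3&G0=0&0=0 G3=G3|G1=0|0=0 -> 0100
Step 2: G0=(0+0>=2)=0 G1=G2|G3=0|0=0 G2=G3&G0=0&0=0 G3=G3|G1=0|1=1 -> 0001
Step 3: G0=(0+0>=2)=0 G1=G2|G3=0|1=1 G2=G3&G0=1&0=0 G3=G3|G1=1|0=1 -> 0101
Step 4: G0=(0+0>=2)=0 G1=G2|G3=0|1=1 G2=G3&G0=1&0=0 G3=G3|G1=1|1=1 -> 0101
State from step 4 equals state from step 3 -> cycle length 1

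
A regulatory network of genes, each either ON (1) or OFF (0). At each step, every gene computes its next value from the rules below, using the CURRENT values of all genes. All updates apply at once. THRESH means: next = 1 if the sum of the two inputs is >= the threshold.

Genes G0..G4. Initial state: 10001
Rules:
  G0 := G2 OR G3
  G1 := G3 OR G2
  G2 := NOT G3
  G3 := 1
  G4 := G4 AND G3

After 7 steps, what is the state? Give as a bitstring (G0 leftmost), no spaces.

Step 1: G0=G2|G3=0|0=0 G1=G3|G2=0|0=0 G2=NOT G3=NOT 0=1 G3=1(const) G4=G4&G3=1&0=0 -> 00110
Step 2: G0=G2|G3=1|1=1 G1=G3|G2=1|1=1 G2=NOT G3=NOT 1=0 G3=1(const) G4=G4&G3=0&1=0 -> 11010
Step 3: G0=G2|G3=0|1=1 G1=G3|G2=1|0=1 G2=NOT G3=NOT 1=0 G3=1(const) G4=G4&G3=0&1=0 -> 11010
Step 4: G0=G2|G3=0|1=1 G1=G3|G2=1|0=1 G2=NOT G3=NOT 1=0 G3=1(const) G4=G4&G3=0&1=0 -> 11010
Step 5: G0=G2|G3=0|1=1 G1=G3|G2=1|0=1 G2=NOT G3=NOT 1=0 G3=1(const) G4=G4&G3=0&1=0 -> 11010
Step 6: G0=G2|G3=0|1=1 G1=G3|G2=1|0=1 G2=NOT G3=NOT 1=0 G3=1(const) G4=G4&G3=0&1=0 -> 11010
Step 7: G0=G2|G3=0|1=1 G1=G3|G2=1|0=1 G2=NOT G3=NOT 1=0 G3=1(const) G4=G4&G3=0&1=0 -> 11010

11010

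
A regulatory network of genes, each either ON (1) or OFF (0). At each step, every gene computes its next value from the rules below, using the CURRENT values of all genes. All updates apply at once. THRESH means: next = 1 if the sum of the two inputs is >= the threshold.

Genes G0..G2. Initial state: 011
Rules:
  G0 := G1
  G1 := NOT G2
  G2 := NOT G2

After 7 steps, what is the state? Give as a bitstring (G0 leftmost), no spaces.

Step 1: G0=G1=1 G1=NOT G2=NOT 1=0 G2=NOT G2=NOT 1=0 -> 100
Step 2: G0=G1=0 G1=NOT G2=NOT 0=1 G2=NOT G2=NOT 0=1 -> 011
Step 3: G0=G1=1 G1=NOT G2=NOT 1=0 G2=NOT G2=NOT 1=0 -> 100
Step 4: G0=G1=0 G1=NOT G2=NOT 0=1 G2=NOT G2=NOT 0=1 -> 011
Step 5: G0=G1=1 G1=NOT G2=NOT 1=0 G2=NOT G2=NOT 1=0 -> 100
Step 6: G0=G1=0 G1=NOT G2=NOT 0=1 G2=NOT G2=NOT 0=1 -> 011
Step 7: G0=G1=1 G1=NOT G2=NOT 1=0 G2=NOT G2=NOT 1=0 -> 100

100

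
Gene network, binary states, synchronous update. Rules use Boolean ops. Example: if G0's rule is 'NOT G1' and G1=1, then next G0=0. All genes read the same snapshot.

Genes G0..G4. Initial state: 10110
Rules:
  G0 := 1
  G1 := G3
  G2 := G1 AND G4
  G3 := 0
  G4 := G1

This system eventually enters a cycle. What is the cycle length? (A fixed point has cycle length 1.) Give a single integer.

Step 0: 10110
Step 1: G0=1(const) G1=G3=1 G2=G1&G4=0&0=0 G3=0(const) G4=G1=0 -> 11000
Step 2: G0=1(const) G1=G3=0 G2=G1&G4=1&0=0 G3=0(const) G4=G1=1 -> 10001
Step 3: G0=1(const) G1=G3=0 G2=G1&G4=0&1=0 G3=0(const) G4=G1=0 -> 10000
Step 4: G0=1(const) G1=G3=0 G2=G1&G4=0&0=0 G3=0(const) G4=G1=0 -> 10000
State from step 4 equals state from step 3 -> cycle length 1

Answer: 1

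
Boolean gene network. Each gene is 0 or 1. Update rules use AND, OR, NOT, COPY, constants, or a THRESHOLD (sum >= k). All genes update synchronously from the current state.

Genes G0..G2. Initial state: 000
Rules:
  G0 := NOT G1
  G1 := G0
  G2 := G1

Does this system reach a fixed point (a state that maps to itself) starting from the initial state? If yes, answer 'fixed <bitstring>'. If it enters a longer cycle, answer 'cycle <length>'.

Answer: cycle 4

Derivation:
Step 0: 000
Step 1: G0=NOT G1=NOT 0=1 G1=G0=0 G2=G1=0 -> 100
Step 2: G0=NOT G1=NOT 0=1 G1=G0=1 G2=G1=0 -> 110
Step 3: G0=NOT G1=NOT 1=0 G1=G0=1 G2=G1=1 -> 011
Step 4: G0=NOT G1=NOT 1=0 G1=G0=0 G2=G1=1 -> 001
Step 5: G0=NOT G1=NOT 0=1 G1=G0=0 G2=G1=0 -> 100
Cycle of length 4 starting at step 1 -> no fixed point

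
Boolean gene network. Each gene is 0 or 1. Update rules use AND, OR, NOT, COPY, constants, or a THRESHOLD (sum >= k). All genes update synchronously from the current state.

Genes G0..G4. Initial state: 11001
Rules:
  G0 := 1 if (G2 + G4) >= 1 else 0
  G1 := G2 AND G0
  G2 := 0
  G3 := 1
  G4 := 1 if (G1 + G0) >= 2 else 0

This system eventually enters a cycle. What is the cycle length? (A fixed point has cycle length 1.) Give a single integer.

Answer: 1

Derivation:
Step 0: 11001
Step 1: G0=(0+1>=1)=1 G1=G2&G0=0&1=0 G2=0(const) G3=1(const) G4=(1+1>=2)=1 -> 10011
Step 2: G0=(0+1>=1)=1 G1=G2&G0=0&1=0 G2=0(const) G3=1(const) G4=(0+1>=2)=0 -> 10010
Step 3: G0=(0+0>=1)=0 G1=G2&G0=0&1=0 G2=0(const) G3=1(const) G4=(0+1>=2)=0 -> 00010
Step 4: G0=(0+0>=1)=0 G1=G2&G0=0&0=0 G2=0(const) G3=1(const) G4=(0+0>=2)=0 -> 00010
State from step 4 equals state from step 3 -> cycle length 1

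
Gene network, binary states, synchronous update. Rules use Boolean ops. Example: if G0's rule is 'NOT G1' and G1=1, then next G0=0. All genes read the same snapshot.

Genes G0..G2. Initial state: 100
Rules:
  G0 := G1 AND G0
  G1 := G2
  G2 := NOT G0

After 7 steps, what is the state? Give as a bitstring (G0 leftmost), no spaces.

Step 1: G0=G1&G0=0&1=0 G1=G2=0 G2=NOT G0=NOT 1=0 -> 000
Step 2: G0=G1&G0=0&0=0 G1=G2=0 G2=NOT G0=NOT 0=1 -> 001
Step 3: G0=G1&G0=0&0=0 G1=G2=1 G2=NOT G0=NOT 0=1 -> 011
Step 4: G0=G1&G0=1&0=0 G1=G2=1 G2=NOT G0=NOT 0=1 -> 011
Step 5: G0=G1&G0=1&0=0 G1=G2=1 G2=NOT G0=NOT 0=1 -> 011
Step 6: G0=G1&G0=1&0=0 G1=G2=1 G2=NOT G0=NOT 0=1 -> 011
Step 7: G0=G1&G0=1&0=0 G1=G2=1 G2=NOT G0=NOT 0=1 -> 011

011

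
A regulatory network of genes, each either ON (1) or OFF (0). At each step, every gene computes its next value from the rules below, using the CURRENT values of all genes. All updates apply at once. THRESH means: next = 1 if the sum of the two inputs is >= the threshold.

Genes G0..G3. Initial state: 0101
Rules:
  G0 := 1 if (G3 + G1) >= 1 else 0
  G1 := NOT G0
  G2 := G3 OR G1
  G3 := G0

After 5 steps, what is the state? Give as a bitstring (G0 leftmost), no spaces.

Step 1: G0=(1+1>=1)=1 G1=NOT G0=NOT 0=1 G2=G3|G1=1|1=1 G3=G0=0 -> 1110
Step 2: G0=(0+1>=1)=1 G1=NOT G0=NOT 1=0 G2=G3|G1=0|1=1 G3=G0=1 -> 1011
Step 3: G0=(1+0>=1)=1 G1=NOT G0=NOT 1=0 G2=G3|G1=1|0=1 G3=G0=1 -> 1011
Step 4: G0=(1+0>=1)=1 G1=NOT G0=NOT 1=0 G2=G3|G1=1|0=1 G3=G0=1 -> 1011
Step 5: G0=(1+0>=1)=1 G1=NOT G0=NOT 1=0 G2=G3|G1=1|0=1 G3=G0=1 -> 1011

1011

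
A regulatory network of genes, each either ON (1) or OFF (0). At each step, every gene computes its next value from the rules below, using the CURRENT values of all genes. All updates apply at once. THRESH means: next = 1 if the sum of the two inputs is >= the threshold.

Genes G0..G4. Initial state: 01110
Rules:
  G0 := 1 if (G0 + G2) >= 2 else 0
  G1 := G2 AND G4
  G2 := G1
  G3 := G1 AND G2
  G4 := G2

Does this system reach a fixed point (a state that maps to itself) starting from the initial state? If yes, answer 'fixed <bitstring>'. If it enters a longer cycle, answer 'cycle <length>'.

Answer: fixed 00000

Derivation:
Step 0: 01110
Step 1: G0=(0+1>=2)=0 G1=G2&G4=1&0=0 G2=G1=1 G3=G1&G2=1&1=1 G4=G2=1 -> 00111
Step 2: G0=(0+1>=2)=0 G1=G2&G4=1&1=1 G2=G1=0 G3=G1&G2=0&1=0 G4=G2=1 -> 01001
Step 3: G0=(0+0>=2)=0 G1=G2&G4=0&1=0 G2=G1=1 G3=G1&G2=1&0=0 G4=G2=0 -> 00100
Step 4: G0=(0+1>=2)=0 G1=G2&G4=1&0=0 G2=G1=0 G3=G1&G2=0&1=0 G4=G2=1 -> 00001
Step 5: G0=(0+0>=2)=0 G1=G2&G4=0&1=0 G2=G1=0 G3=G1&G2=0&0=0 G4=G2=0 -> 00000
Step 6: G0=(0+0>=2)=0 G1=G2&G4=0&0=0 G2=G1=0 G3=G1&G2=0&0=0 G4=G2=0 -> 00000
Fixed point reached at step 5: 00000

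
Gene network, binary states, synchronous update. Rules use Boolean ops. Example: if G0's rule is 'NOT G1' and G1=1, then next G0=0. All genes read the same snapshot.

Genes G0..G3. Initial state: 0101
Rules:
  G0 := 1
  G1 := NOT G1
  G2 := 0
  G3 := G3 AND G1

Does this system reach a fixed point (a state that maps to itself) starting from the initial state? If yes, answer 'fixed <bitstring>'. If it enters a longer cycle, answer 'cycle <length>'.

Answer: cycle 2

Derivation:
Step 0: 0101
Step 1: G0=1(const) G1=NOT G1=NOT 1=0 G2=0(const) G3=G3&G1=1&1=1 -> 1001
Step 2: G0=1(const) G1=NOT G1=NOT 0=1 G2=0(const) G3=G3&G1=1&0=0 -> 1100
Step 3: G0=1(const) G1=NOT G1=NOT 1=0 G2=0(const) G3=G3&G1=0&1=0 -> 1000
Step 4: G0=1(const) G1=NOT G1=NOT 0=1 G2=0(const) G3=G3&G1=0&0=0 -> 1100
Cycle of length 2 starting at step 2 -> no fixed point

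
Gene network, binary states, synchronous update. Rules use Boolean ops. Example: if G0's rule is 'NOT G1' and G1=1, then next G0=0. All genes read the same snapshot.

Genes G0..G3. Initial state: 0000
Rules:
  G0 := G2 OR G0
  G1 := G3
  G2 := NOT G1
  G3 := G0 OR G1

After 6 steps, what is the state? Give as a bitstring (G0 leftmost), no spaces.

Step 1: G0=G2|G0=0|0=0 G1=G3=0 G2=NOT G1=NOT 0=1 G3=G0|G1=0|0=0 -> 0010
Step 2: G0=G2|G0=1|0=1 G1=G3=0 G2=NOT G1=NOT 0=1 G3=G0|G1=0|0=0 -> 1010
Step 3: G0=G2|G0=1|1=1 G1=G3=0 G2=NOT G1=NOT 0=1 G3=G0|G1=1|0=1 -> 1011
Step 4: G0=G2|G0=1|1=1 G1=G3=1 G2=NOT G1=NOT 0=1 G3=G0|G1=1|0=1 -> 1111
Step 5: G0=G2|G0=1|1=1 G1=G3=1 G2=NOT G1=NOT 1=0 G3=G0|G1=1|1=1 -> 1101
Step 6: G0=G2|G0=0|1=1 G1=G3=1 G2=NOT G1=NOT 1=0 G3=G0|G1=1|1=1 -> 1101

1101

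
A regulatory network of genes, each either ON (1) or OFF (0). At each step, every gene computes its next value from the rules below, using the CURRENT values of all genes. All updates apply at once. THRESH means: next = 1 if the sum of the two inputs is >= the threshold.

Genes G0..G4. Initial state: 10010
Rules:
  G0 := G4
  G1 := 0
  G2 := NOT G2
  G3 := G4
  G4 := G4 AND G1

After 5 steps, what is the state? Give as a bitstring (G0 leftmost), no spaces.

Step 1: G0=G4=0 G1=0(const) G2=NOT G2=NOT 0=1 G3=G4=0 G4=G4&G1=0&0=0 -> 00100
Step 2: G0=G4=0 G1=0(const) G2=NOT G2=NOT 1=0 G3=G4=0 G4=G4&G1=0&0=0 -> 00000
Step 3: G0=G4=0 G1=0(const) G2=NOT G2=NOT 0=1 G3=G4=0 G4=G4&G1=0&0=0 -> 00100
Step 4: G0=G4=0 G1=0(const) G2=NOT G2=NOT 1=0 G3=G4=0 G4=G4&G1=0&0=0 -> 00000
Step 5: G0=G4=0 G1=0(const) G2=NOT G2=NOT 0=1 G3=G4=0 G4=G4&G1=0&0=0 -> 00100

00100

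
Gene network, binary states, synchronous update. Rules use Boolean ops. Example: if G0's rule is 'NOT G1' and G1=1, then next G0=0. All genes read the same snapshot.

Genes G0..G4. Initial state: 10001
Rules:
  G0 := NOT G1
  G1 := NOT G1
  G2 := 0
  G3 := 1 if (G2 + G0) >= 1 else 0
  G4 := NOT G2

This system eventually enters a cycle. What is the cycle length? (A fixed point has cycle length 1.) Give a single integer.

Answer: 2

Derivation:
Step 0: 10001
Step 1: G0=NOT G1=NOT 0=1 G1=NOT G1=NOT 0=1 G2=0(const) G3=(0+1>=1)=1 G4=NOT G2=NOT 0=1 -> 11011
Step 2: G0=NOT G1=NOT 1=0 G1=NOT G1=NOT 1=0 G2=0(const) G3=(0+1>=1)=1 G4=NOT G2=NOT 0=1 -> 00011
Step 3: G0=NOT G1=NOT 0=1 G1=NOT G1=NOT 0=1 G2=0(const) G3=(0+0>=1)=0 G4=NOT G2=NOT 0=1 -> 11001
Step 4: G0=NOT G1=NOT 1=0 G1=NOT G1=NOT 1=0 G2=0(const) G3=(0+1>=1)=1 G4=NOT G2=NOT 0=1 -> 00011
State from step 4 equals state from step 2 -> cycle length 2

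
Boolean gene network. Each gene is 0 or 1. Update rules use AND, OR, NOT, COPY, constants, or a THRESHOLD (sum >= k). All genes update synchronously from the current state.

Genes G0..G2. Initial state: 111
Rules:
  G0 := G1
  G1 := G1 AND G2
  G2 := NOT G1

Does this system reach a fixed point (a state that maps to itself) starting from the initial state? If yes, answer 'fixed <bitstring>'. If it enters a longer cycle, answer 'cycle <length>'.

Step 0: 111
Step 1: G0=G1=1 G1=G1&G2=1&1=1 G2=NOT G1=NOT 1=0 -> 110
Step 2: G0=G1=1 G1=G1&G2=1&0=0 G2=NOT G1=NOT 1=0 -> 100
Step 3: G0=G1=0 G1=G1&G2=0&0=0 G2=NOT G1=NOT 0=1 -> 001
Step 4: G0=G1=0 G1=G1&G2=0&1=0 G2=NOT G1=NOT 0=1 -> 001
Fixed point reached at step 3: 001

Answer: fixed 001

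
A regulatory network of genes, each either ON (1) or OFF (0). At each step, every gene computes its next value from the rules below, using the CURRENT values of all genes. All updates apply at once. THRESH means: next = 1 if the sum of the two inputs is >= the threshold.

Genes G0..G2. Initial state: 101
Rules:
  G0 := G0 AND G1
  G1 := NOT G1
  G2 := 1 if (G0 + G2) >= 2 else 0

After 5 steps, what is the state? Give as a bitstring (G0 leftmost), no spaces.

Step 1: G0=G0&G1=1&0=0 G1=NOT G1=NOT 0=1 G2=(1+1>=2)=1 -> 011
Step 2: G0=G0&G1=0&1=0 G1=NOT G1=NOT 1=0 G2=(0+1>=2)=0 -> 000
Step 3: G0=G0&G1=0&0=0 G1=NOT G1=NOT 0=1 G2=(0+0>=2)=0 -> 010
Step 4: G0=G0&G1=0&1=0 G1=NOT G1=NOT 1=0 G2=(0+0>=2)=0 -> 000
Step 5: G0=G0&G1=0&0=0 G1=NOT G1=NOT 0=1 G2=(0+0>=2)=0 -> 010

010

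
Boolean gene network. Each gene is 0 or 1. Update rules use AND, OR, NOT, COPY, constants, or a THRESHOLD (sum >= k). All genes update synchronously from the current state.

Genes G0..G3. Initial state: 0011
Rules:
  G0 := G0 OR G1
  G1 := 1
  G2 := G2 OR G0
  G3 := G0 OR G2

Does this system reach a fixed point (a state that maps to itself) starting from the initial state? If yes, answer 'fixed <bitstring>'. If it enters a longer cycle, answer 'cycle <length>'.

Answer: fixed 1111

Derivation:
Step 0: 0011
Step 1: G0=G0|G1=0|0=0 G1=1(const) G2=G2|G0=1|0=1 G3=G0|G2=0|1=1 -> 0111
Step 2: G0=G0|G1=0|1=1 G1=1(const) G2=G2|G0=1|0=1 G3=G0|G2=0|1=1 -> 1111
Step 3: G0=G0|G1=1|1=1 G1=1(const) G2=G2|G0=1|1=1 G3=G0|G2=1|1=1 -> 1111
Fixed point reached at step 2: 1111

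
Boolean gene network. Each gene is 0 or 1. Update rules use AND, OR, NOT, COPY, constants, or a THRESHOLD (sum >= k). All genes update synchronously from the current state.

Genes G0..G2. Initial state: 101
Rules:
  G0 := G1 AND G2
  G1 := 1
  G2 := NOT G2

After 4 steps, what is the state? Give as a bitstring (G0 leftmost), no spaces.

Step 1: G0=G1&G2=0&1=0 G1=1(const) G2=NOT G2=NOT 1=0 -> 010
Step 2: G0=G1&G2=1&0=0 G1=1(const) G2=NOT G2=NOT 0=1 -> 011
Step 3: G0=G1&G2=1&1=1 G1=1(const) G2=NOT G2=NOT 1=0 -> 110
Step 4: G0=G1&G2=1&0=0 G1=1(const) G2=NOT G2=NOT 0=1 -> 011

011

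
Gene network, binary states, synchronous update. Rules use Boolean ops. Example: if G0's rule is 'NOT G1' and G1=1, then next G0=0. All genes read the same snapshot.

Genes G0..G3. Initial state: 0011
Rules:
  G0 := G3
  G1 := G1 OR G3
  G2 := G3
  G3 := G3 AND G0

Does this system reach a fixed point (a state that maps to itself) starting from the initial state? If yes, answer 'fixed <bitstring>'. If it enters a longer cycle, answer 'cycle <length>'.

Step 0: 0011
Step 1: G0=G3=1 G1=G1|G3=0|1=1 G2=G3=1 G3=G3&G0=1&0=0 -> 1110
Step 2: G0=G3=0 G1=G1|G3=1|0=1 G2=G3=0 G3=G3&G0=0&1=0 -> 0100
Step 3: G0=G3=0 G1=G1|G3=1|0=1 G2=G3=0 G3=G3&G0=0&0=0 -> 0100
Fixed point reached at step 2: 0100

Answer: fixed 0100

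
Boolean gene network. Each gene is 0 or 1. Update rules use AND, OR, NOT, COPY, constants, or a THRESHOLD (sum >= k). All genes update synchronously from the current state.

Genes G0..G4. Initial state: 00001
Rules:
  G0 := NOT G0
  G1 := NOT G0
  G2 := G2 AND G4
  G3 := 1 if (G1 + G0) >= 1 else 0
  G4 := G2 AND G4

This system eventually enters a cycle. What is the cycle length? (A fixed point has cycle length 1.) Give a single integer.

Step 0: 00001
Step 1: G0=NOT G0=NOT 0=1 G1=NOT G0=NOT 0=1 G2=G2&G4=0&1=0 G3=(0+0>=1)=0 G4=G2&G4=0&1=0 -> 11000
Step 2: G0=NOT G0=NOT 1=0 G1=NOT G0=NOT 1=0 G2=G2&G4=0&0=0 G3=(1+1>=1)=1 G4=G2&G4=0&0=0 -> 00010
Step 3: G0=NOT G0=NOT 0=1 G1=NOT G0=NOT 0=1 G2=G2&G4=0&0=0 G3=(0+0>=1)=0 G4=G2&G4=0&0=0 -> 11000
State from step 3 equals state from step 1 -> cycle length 2

Answer: 2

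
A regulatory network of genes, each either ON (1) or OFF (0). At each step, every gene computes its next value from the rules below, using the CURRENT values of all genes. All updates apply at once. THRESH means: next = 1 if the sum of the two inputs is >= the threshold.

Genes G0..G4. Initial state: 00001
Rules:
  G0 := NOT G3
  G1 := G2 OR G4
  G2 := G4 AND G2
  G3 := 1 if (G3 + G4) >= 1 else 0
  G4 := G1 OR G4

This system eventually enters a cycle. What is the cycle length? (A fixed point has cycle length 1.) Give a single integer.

Step 0: 00001
Step 1: G0=NOT G3=NOT 0=1 G1=G2|G4=0|1=1 G2=G4&G2=1&0=0 G3=(0+1>=1)=1 G4=G1|G4=0|1=1 -> 11011
Step 2: G0=NOT G3=NOT 1=0 G1=G2|G4=0|1=1 G2=G4&G2=1&0=0 G3=(1+1>=1)=1 G4=G1|G4=1|1=1 -> 01011
Step 3: G0=NOT G3=NOT 1=0 G1=G2|G4=0|1=1 G2=G4&G2=1&0=0 G3=(1+1>=1)=1 G4=G1|G4=1|1=1 -> 01011
State from step 3 equals state from step 2 -> cycle length 1

Answer: 1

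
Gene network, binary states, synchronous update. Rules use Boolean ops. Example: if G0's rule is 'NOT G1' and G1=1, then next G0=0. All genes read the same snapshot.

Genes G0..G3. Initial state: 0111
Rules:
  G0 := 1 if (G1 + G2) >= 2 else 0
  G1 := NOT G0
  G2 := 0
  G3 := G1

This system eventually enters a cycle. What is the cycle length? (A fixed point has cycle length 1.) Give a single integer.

Answer: 1

Derivation:
Step 0: 0111
Step 1: G0=(1+1>=2)=1 G1=NOT G0=NOT 0=1 G2=0(const) G3=G1=1 -> 1101
Step 2: G0=(1+0>=2)=0 G1=NOT G0=NOT 1=0 G2=0(const) G3=G1=1 -> 0001
Step 3: G0=(0+0>=2)=0 G1=NOT G0=NOT 0=1 G2=0(const) G3=G1=0 -> 0100
Step 4: G0=(1+0>=2)=0 G1=NOT G0=NOT 0=1 G2=0(const) G3=G1=1 -> 0101
Step 5: G0=(1+0>=2)=0 G1=NOT G0=NOT 0=1 G2=0(const) G3=G1=1 -> 0101
State from step 5 equals state from step 4 -> cycle length 1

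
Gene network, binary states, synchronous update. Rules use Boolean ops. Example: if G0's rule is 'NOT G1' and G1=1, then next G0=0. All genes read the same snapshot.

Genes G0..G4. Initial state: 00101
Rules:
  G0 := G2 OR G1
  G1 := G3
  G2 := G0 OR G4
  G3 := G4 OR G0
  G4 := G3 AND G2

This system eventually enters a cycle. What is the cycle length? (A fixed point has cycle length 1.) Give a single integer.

Answer: 1

Derivation:
Step 0: 00101
Step 1: G0=G2|G1=1|0=1 G1=G3=0 G2=G0|G4=0|1=1 G3=G4|G0=1|0=1 G4=G3&G2=0&1=0 -> 10110
Step 2: G0=G2|G1=1|0=1 G1=G3=1 G2=G0|G4=1|0=1 G3=G4|G0=0|1=1 G4=G3&G2=1&1=1 -> 11111
Step 3: G0=G2|G1=1|1=1 G1=G3=1 G2=G0|G4=1|1=1 G3=G4|G0=1|1=1 G4=G3&G2=1&1=1 -> 11111
State from step 3 equals state from step 2 -> cycle length 1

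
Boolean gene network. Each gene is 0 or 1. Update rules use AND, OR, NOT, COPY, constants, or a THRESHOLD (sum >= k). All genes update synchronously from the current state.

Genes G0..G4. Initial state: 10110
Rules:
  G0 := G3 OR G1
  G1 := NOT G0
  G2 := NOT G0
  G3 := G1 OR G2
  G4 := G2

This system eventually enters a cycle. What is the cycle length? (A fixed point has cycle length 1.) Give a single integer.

Step 0: 10110
Step 1: G0=G3|G1=1|0=1 G1=NOT G0=NOT 1=0 G2=NOT G0=NOT 1=0 G3=G1|G2=0|1=1 G4=G2=1 -> 10011
Step 2: G0=G3|G1=1|0=1 G1=NOT G0=NOT 1=0 G2=NOT G0=NOT 1=0 G3=G1|G2=0|0=0 G4=G2=0 -> 10000
Step 3: G0=G3|G1=0|0=0 G1=NOT G0=NOT 1=0 G2=NOT G0=NOT 1=0 G3=G1|G2=0|0=0 G4=G2=0 -> 00000
Step 4: G0=G3|G1=0|0=0 G1=NOT G0=NOT 0=1 G2=NOT G0=NOT 0=1 G3=G1|G2=0|0=0 G4=G2=0 -> 01100
Step 5: G0=G3|G1=0|1=1 G1=NOT G0=NOT 0=1 G2=NOT G0=NOT 0=1 G3=G1|G2=1|1=1 G4=G2=1 -> 11111
Step 6: G0=G3|G1=1|1=1 G1=NOT G0=NOT 1=0 G2=NOT G0=NOT 1=0 G3=G1|G2=1|1=1 G4=G2=1 -> 10011
State from step 6 equals state from step 1 -> cycle length 5

Answer: 5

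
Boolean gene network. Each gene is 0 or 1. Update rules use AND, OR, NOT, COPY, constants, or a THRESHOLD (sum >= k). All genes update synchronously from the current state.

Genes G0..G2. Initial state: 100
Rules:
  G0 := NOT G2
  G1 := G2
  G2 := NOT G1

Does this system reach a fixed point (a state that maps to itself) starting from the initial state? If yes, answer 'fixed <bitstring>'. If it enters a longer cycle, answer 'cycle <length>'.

Step 0: 100
Step 1: G0=NOT G2=NOT 0=1 G1=G2=0 G2=NOT G1=NOT 0=1 -> 101
Step 2: G0=NOT G2=NOT 1=0 G1=G2=1 G2=NOT G1=NOT 0=1 -> 011
Step 3: G0=NOT G2=NOT 1=0 G1=G2=1 G2=NOT G1=NOT 1=0 -> 010
Step 4: G0=NOT G2=NOT 0=1 G1=G2=0 G2=NOT G1=NOT 1=0 -> 100
Cycle of length 4 starting at step 0 -> no fixed point

Answer: cycle 4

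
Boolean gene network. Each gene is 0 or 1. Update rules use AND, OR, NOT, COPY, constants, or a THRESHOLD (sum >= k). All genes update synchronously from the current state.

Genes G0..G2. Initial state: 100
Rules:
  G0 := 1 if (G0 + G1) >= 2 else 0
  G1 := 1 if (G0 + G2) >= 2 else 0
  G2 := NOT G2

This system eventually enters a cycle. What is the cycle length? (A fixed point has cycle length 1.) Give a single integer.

Answer: 2

Derivation:
Step 0: 100
Step 1: G0=(1+0>=2)=0 G1=(1+0>=2)=0 G2=NOT G2=NOT 0=1 -> 001
Step 2: G0=(0+0>=2)=0 G1=(0+1>=2)=0 G2=NOT G2=NOT 1=0 -> 000
Step 3: G0=(0+0>=2)=0 G1=(0+0>=2)=0 G2=NOT G2=NOT 0=1 -> 001
State from step 3 equals state from step 1 -> cycle length 2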